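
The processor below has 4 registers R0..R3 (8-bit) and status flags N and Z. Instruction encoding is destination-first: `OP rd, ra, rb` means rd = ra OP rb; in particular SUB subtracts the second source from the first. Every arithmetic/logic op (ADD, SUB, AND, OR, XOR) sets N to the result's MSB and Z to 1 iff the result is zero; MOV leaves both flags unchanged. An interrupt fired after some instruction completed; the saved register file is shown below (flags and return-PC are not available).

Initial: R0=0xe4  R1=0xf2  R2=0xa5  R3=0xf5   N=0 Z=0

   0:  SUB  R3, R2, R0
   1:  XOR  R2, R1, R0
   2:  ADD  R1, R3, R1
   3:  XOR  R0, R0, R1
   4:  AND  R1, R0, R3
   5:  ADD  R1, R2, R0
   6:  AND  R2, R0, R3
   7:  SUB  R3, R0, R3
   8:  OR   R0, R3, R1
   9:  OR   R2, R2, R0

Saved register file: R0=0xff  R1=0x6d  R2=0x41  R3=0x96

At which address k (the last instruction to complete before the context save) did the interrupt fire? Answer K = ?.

K = 8

after  0: R0=0xe4 R1=0xf2 R2=0xa5 R3=0xc1  N=1 Z=0
after  1: R0=0xe4 R1=0xf2 R2=0x16 R3=0xc1  N=0 Z=0
after  2: R0=0xe4 R1=0xb3 R2=0x16 R3=0xc1  N=1 Z=0
after  3: R0=0x57 R1=0xb3 R2=0x16 R3=0xc1  N=0 Z=0
after  4: R0=0x57 R1=0x41 R2=0x16 R3=0xc1  N=0 Z=0
after  5: R0=0x57 R1=0x6d R2=0x16 R3=0xc1  N=0 Z=0
after  6: R0=0x57 R1=0x6d R2=0x41 R3=0xc1  N=0 Z=0
after  7: R0=0x57 R1=0x6d R2=0x41 R3=0x96  N=1 Z=0
after  8: R0=0xff R1=0x6d R2=0x41 R3=0x96  N=1 Z=0
-- IRQ taken; context saved, return-PC = 9 --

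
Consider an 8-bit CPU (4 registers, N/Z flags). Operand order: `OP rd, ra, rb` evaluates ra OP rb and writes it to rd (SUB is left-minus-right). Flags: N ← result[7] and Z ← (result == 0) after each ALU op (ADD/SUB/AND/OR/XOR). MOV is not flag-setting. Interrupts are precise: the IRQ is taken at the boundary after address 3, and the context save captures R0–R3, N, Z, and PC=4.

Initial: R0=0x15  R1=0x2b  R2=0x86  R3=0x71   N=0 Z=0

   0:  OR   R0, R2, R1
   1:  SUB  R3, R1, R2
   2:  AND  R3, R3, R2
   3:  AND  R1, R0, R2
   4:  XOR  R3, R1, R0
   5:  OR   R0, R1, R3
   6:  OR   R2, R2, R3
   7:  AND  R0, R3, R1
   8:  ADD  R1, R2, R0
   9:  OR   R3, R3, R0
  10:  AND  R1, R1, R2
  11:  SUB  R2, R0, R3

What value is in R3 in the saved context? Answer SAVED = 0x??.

after  0: R0=0xaf R1=0x2b R2=0x86 R3=0x71  N=1 Z=0
after  1: R0=0xaf R1=0x2b R2=0x86 R3=0xa5  N=1 Z=0
after  2: R0=0xaf R1=0x2b R2=0x86 R3=0x84  N=1 Z=0
after  3: R0=0xaf R1=0x86 R2=0x86 R3=0x84  N=1 Z=0
-- IRQ taken; context saved, return-PC = 4 --

SAVED = 0x84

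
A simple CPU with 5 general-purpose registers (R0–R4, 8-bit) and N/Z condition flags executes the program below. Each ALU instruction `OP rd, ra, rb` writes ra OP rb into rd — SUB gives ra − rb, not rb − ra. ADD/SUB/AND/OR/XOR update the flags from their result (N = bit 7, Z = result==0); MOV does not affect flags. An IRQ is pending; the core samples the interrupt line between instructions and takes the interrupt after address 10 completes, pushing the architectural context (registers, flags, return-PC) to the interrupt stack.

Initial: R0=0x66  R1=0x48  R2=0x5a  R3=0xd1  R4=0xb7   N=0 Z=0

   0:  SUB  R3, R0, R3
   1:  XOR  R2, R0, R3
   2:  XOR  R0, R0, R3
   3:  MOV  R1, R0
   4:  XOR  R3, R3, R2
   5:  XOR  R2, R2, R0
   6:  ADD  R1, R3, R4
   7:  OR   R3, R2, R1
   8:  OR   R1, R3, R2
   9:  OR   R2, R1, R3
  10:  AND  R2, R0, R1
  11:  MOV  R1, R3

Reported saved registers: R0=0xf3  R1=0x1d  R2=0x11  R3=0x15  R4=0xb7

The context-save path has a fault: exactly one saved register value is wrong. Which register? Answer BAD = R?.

after  0: R0=0x66 R1=0x48 R2=0x5a R3=0x95 R4=0xb7  N=1 Z=0
after  1: R0=0x66 R1=0x48 R2=0xf3 R3=0x95 R4=0xb7  N=1 Z=0
after  2: R0=0xf3 R1=0x48 R2=0xf3 R3=0x95 R4=0xb7  N=1 Z=0
after  3: R0=0xf3 R1=0xf3 R2=0xf3 R3=0x95 R4=0xb7  N=1 Z=0
after  4: R0=0xf3 R1=0xf3 R2=0xf3 R3=0x66 R4=0xb7  N=0 Z=0
after  5: R0=0xf3 R1=0xf3 R2=0x00 R3=0x66 R4=0xb7  N=0 Z=1
after  6: R0=0xf3 R1=0x1d R2=0x00 R3=0x66 R4=0xb7  N=0 Z=0
after  7: R0=0xf3 R1=0x1d R2=0x00 R3=0x1d R4=0xb7  N=0 Z=0
after  8: R0=0xf3 R1=0x1d R2=0x00 R3=0x1d R4=0xb7  N=0 Z=0
after  9: R0=0xf3 R1=0x1d R2=0x1d R3=0x1d R4=0xb7  N=0 Z=0
after 10: R0=0xf3 R1=0x1d R2=0x11 R3=0x1d R4=0xb7  N=0 Z=0
-- IRQ taken; context saved, return-PC = 11 --
mismatch: R3: reported 0x15 vs actual 0x1d

BAD = R3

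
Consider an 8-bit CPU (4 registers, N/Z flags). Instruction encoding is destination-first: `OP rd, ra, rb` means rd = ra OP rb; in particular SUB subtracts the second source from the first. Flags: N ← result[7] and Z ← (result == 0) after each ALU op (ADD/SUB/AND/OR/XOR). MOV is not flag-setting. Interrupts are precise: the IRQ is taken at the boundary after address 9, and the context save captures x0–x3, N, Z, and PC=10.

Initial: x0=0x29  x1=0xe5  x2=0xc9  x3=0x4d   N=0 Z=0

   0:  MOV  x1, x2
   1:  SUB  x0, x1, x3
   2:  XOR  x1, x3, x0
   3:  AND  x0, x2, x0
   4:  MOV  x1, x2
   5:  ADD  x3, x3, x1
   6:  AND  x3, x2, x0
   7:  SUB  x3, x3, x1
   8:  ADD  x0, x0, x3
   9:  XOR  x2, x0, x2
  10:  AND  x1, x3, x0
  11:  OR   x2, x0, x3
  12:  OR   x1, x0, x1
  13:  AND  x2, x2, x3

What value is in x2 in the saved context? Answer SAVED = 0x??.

after  0: x0=0x29 x1=0xc9 x2=0xc9 x3=0x4d  N=0 Z=0
after  1: x0=0x7c x1=0xc9 x2=0xc9 x3=0x4d  N=0 Z=0
after  2: x0=0x7c x1=0x31 x2=0xc9 x3=0x4d  N=0 Z=0
after  3: x0=0x48 x1=0x31 x2=0xc9 x3=0x4d  N=0 Z=0
after  4: x0=0x48 x1=0xc9 x2=0xc9 x3=0x4d  N=0 Z=0
after  5: x0=0x48 x1=0xc9 x2=0xc9 x3=0x16  N=0 Z=0
after  6: x0=0x48 x1=0xc9 x2=0xc9 x3=0x48  N=0 Z=0
after  7: x0=0x48 x1=0xc9 x2=0xc9 x3=0x7f  N=0 Z=0
after  8: x0=0xc7 x1=0xc9 x2=0xc9 x3=0x7f  N=1 Z=0
after  9: x0=0xc7 x1=0xc9 x2=0x0e x3=0x7f  N=0 Z=0
-- IRQ taken; context saved, return-PC = 10 --

SAVED = 0x0e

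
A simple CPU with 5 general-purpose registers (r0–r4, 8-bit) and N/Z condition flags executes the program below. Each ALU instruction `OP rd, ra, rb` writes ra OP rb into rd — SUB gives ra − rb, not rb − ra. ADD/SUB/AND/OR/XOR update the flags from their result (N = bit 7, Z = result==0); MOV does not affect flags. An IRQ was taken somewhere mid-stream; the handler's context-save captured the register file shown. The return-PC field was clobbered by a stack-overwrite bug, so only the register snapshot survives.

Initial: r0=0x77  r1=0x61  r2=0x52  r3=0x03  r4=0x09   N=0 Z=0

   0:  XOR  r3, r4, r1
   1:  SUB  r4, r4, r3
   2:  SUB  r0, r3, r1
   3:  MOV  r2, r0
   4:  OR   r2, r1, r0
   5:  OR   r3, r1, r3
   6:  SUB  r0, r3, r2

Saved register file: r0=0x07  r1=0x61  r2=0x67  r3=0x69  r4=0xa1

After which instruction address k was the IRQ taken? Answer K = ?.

K = 5

after  0: r0=0x77 r1=0x61 r2=0x52 r3=0x68 r4=0x09  N=0 Z=0
after  1: r0=0x77 r1=0x61 r2=0x52 r3=0x68 r4=0xa1  N=1 Z=0
after  2: r0=0x07 r1=0x61 r2=0x52 r3=0x68 r4=0xa1  N=0 Z=0
after  3: r0=0x07 r1=0x61 r2=0x07 r3=0x68 r4=0xa1  N=0 Z=0
after  4: r0=0x07 r1=0x61 r2=0x67 r3=0x68 r4=0xa1  N=0 Z=0
after  5: r0=0x07 r1=0x61 r2=0x67 r3=0x69 r4=0xa1  N=0 Z=0
-- IRQ taken; context saved, return-PC = 6 --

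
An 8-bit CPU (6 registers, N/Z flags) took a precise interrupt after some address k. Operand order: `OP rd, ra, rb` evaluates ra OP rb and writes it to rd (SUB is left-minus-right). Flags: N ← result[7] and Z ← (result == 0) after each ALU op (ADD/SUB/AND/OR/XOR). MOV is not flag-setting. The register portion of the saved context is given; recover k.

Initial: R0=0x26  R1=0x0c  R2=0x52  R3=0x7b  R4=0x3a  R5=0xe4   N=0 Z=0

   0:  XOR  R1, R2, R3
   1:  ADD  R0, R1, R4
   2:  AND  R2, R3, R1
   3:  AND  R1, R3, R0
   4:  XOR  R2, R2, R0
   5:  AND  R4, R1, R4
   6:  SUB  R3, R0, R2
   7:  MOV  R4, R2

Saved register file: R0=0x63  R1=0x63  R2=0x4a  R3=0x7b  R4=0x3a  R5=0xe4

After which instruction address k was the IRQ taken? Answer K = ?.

after  0: R0=0x26 R1=0x29 R2=0x52 R3=0x7b R4=0x3a R5=0xe4  N=0 Z=0
after  1: R0=0x63 R1=0x29 R2=0x52 R3=0x7b R4=0x3a R5=0xe4  N=0 Z=0
after  2: R0=0x63 R1=0x29 R2=0x29 R3=0x7b R4=0x3a R5=0xe4  N=0 Z=0
after  3: R0=0x63 R1=0x63 R2=0x29 R3=0x7b R4=0x3a R5=0xe4  N=0 Z=0
after  4: R0=0x63 R1=0x63 R2=0x4a R3=0x7b R4=0x3a R5=0xe4  N=0 Z=0
-- IRQ taken; context saved, return-PC = 5 --

K = 4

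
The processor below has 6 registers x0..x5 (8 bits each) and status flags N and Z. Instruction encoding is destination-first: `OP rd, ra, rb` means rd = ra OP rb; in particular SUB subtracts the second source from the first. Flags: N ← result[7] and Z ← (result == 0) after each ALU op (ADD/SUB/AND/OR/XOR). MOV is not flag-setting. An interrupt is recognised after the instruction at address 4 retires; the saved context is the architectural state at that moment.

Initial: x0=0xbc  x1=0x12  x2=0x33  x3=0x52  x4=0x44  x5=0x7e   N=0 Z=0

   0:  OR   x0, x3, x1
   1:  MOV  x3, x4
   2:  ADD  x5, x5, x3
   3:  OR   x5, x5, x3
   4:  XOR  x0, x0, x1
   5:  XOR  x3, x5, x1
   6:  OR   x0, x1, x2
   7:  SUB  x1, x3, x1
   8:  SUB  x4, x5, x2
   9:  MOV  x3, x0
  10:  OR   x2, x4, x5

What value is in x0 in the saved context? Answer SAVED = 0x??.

after  0: x0=0x52 x1=0x12 x2=0x33 x3=0x52 x4=0x44 x5=0x7e  N=0 Z=0
after  1: x0=0x52 x1=0x12 x2=0x33 x3=0x44 x4=0x44 x5=0x7e  N=0 Z=0
after  2: x0=0x52 x1=0x12 x2=0x33 x3=0x44 x4=0x44 x5=0xc2  N=1 Z=0
after  3: x0=0x52 x1=0x12 x2=0x33 x3=0x44 x4=0x44 x5=0xc6  N=1 Z=0
after  4: x0=0x40 x1=0x12 x2=0x33 x3=0x44 x4=0x44 x5=0xc6  N=0 Z=0
-- IRQ taken; context saved, return-PC = 5 --

SAVED = 0x40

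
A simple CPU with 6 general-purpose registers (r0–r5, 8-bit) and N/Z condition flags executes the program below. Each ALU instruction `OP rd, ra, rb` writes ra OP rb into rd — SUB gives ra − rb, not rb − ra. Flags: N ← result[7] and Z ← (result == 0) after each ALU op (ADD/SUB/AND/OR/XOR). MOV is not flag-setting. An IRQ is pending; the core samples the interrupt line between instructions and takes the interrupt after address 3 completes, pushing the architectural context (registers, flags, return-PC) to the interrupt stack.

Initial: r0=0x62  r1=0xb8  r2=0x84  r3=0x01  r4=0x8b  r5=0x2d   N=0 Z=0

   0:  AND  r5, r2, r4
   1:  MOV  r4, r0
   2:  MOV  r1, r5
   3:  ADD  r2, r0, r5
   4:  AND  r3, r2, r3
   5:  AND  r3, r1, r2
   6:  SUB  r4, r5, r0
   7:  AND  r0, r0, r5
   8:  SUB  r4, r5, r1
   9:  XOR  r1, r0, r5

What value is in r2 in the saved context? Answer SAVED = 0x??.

after  0: r0=0x62 r1=0xb8 r2=0x84 r3=0x01 r4=0x8b r5=0x80  N=1 Z=0
after  1: r0=0x62 r1=0xb8 r2=0x84 r3=0x01 r4=0x62 r5=0x80  N=1 Z=0
after  2: r0=0x62 r1=0x80 r2=0x84 r3=0x01 r4=0x62 r5=0x80  N=1 Z=0
after  3: r0=0x62 r1=0x80 r2=0xe2 r3=0x01 r4=0x62 r5=0x80  N=1 Z=0
-- IRQ taken; context saved, return-PC = 4 --

SAVED = 0xe2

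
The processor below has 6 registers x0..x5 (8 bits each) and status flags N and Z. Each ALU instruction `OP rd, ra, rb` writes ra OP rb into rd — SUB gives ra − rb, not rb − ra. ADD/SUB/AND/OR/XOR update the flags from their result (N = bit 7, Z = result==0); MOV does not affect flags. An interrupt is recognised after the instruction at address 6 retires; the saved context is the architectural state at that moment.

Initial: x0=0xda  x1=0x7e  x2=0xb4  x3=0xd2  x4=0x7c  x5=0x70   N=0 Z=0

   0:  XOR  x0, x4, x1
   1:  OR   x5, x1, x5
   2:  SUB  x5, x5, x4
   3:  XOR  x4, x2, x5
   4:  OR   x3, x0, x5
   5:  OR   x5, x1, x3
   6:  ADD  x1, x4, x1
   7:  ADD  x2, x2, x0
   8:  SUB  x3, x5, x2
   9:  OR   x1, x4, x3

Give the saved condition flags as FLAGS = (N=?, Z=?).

FLAGS = (N=0, Z=0)

after  0: x0=0x02 x1=0x7e x2=0xb4 x3=0xd2 x4=0x7c x5=0x70  N=0 Z=0
after  1: x0=0x02 x1=0x7e x2=0xb4 x3=0xd2 x4=0x7c x5=0x7e  N=0 Z=0
after  2: x0=0x02 x1=0x7e x2=0xb4 x3=0xd2 x4=0x7c x5=0x02  N=0 Z=0
after  3: x0=0x02 x1=0x7e x2=0xb4 x3=0xd2 x4=0xb6 x5=0x02  N=1 Z=0
after  4: x0=0x02 x1=0x7e x2=0xb4 x3=0x02 x4=0xb6 x5=0x02  N=0 Z=0
after  5: x0=0x02 x1=0x7e x2=0xb4 x3=0x02 x4=0xb6 x5=0x7e  N=0 Z=0
after  6: x0=0x02 x1=0x34 x2=0xb4 x3=0x02 x4=0xb6 x5=0x7e  N=0 Z=0
-- IRQ taken; context saved, return-PC = 7 --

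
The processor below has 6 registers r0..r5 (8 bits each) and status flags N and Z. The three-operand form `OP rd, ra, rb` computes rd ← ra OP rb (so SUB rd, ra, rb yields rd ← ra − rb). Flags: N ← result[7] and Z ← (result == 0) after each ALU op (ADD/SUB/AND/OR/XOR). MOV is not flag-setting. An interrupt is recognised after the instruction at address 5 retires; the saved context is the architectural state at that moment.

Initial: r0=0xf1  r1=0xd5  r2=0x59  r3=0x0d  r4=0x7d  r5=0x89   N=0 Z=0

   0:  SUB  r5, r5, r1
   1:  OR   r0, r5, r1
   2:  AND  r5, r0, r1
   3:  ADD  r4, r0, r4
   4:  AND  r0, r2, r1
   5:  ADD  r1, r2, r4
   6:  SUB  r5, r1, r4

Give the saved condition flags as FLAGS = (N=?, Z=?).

after  0: r0=0xf1 r1=0xd5 r2=0x59 r3=0x0d r4=0x7d r5=0xb4  N=1 Z=0
after  1: r0=0xf5 r1=0xd5 r2=0x59 r3=0x0d r4=0x7d r5=0xb4  N=1 Z=0
after  2: r0=0xf5 r1=0xd5 r2=0x59 r3=0x0d r4=0x7d r5=0xd5  N=1 Z=0
after  3: r0=0xf5 r1=0xd5 r2=0x59 r3=0x0d r4=0x72 r5=0xd5  N=0 Z=0
after  4: r0=0x51 r1=0xd5 r2=0x59 r3=0x0d r4=0x72 r5=0xd5  N=0 Z=0
after  5: r0=0x51 r1=0xcb r2=0x59 r3=0x0d r4=0x72 r5=0xd5  N=1 Z=0
-- IRQ taken; context saved, return-PC = 6 --

FLAGS = (N=1, Z=0)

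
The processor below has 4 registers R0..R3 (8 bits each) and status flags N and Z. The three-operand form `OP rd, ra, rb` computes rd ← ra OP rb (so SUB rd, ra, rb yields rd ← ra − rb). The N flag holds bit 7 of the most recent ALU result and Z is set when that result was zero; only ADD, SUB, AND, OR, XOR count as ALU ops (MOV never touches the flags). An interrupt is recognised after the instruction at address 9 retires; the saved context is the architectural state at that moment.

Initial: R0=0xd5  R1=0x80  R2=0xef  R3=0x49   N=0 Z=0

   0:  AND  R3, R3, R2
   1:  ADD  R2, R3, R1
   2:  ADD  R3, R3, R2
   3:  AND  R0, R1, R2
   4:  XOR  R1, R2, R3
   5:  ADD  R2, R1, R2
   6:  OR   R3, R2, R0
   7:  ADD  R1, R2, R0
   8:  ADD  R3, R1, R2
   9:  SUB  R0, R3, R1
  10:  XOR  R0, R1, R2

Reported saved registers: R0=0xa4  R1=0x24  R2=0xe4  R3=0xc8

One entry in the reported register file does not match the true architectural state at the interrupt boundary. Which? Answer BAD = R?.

BAD = R2

after  0: R0=0xd5 R1=0x80 R2=0xef R3=0x49  N=0 Z=0
after  1: R0=0xd5 R1=0x80 R2=0xc9 R3=0x49  N=1 Z=0
after  2: R0=0xd5 R1=0x80 R2=0xc9 R3=0x12  N=0 Z=0
after  3: R0=0x80 R1=0x80 R2=0xc9 R3=0x12  N=1 Z=0
after  4: R0=0x80 R1=0xdb R2=0xc9 R3=0x12  N=1 Z=0
after  5: R0=0x80 R1=0xdb R2=0xa4 R3=0x12  N=1 Z=0
after  6: R0=0x80 R1=0xdb R2=0xa4 R3=0xa4  N=1 Z=0
after  7: R0=0x80 R1=0x24 R2=0xa4 R3=0xa4  N=0 Z=0
after  8: R0=0x80 R1=0x24 R2=0xa4 R3=0xc8  N=1 Z=0
after  9: R0=0xa4 R1=0x24 R2=0xa4 R3=0xc8  N=1 Z=0
-- IRQ taken; context saved, return-PC = 10 --
mismatch: R2: reported 0xe4 vs actual 0xa4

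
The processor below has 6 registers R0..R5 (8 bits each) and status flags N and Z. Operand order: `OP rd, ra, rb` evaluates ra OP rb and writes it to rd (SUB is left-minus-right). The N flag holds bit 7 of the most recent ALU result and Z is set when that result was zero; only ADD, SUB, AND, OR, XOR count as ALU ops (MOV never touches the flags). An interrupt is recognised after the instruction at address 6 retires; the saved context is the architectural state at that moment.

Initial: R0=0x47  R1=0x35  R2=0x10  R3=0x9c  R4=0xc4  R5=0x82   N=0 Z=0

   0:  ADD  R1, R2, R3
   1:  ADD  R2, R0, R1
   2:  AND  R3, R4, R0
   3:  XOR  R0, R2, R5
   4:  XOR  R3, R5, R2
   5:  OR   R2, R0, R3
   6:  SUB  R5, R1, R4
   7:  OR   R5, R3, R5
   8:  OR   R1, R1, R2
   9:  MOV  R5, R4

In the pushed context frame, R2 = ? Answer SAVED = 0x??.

SAVED = 0x71

after  0: R0=0x47 R1=0xac R2=0x10 R3=0x9c R4=0xc4 R5=0x82  N=1 Z=0
after  1: R0=0x47 R1=0xac R2=0xf3 R3=0x9c R4=0xc4 R5=0x82  N=1 Z=0
after  2: R0=0x47 R1=0xac R2=0xf3 R3=0x44 R4=0xc4 R5=0x82  N=0 Z=0
after  3: R0=0x71 R1=0xac R2=0xf3 R3=0x44 R4=0xc4 R5=0x82  N=0 Z=0
after  4: R0=0x71 R1=0xac R2=0xf3 R3=0x71 R4=0xc4 R5=0x82  N=0 Z=0
after  5: R0=0x71 R1=0xac R2=0x71 R3=0x71 R4=0xc4 R5=0x82  N=0 Z=0
after  6: R0=0x71 R1=0xac R2=0x71 R3=0x71 R4=0xc4 R5=0xe8  N=1 Z=0
-- IRQ taken; context saved, return-PC = 7 --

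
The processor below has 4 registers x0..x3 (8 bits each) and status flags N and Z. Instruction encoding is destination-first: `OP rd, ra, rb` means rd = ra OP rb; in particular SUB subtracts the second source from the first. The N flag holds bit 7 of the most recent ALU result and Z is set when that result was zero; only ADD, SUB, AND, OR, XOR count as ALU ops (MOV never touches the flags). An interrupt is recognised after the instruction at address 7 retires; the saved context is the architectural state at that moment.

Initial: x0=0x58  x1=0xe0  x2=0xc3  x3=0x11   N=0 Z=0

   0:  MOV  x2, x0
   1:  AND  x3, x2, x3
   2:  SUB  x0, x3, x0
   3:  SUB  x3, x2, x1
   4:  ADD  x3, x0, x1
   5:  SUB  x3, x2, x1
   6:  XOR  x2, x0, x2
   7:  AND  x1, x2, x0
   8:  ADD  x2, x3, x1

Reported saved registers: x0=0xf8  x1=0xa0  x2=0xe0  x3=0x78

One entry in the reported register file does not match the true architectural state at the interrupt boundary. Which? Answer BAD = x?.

after  0: x0=0x58 x1=0xe0 x2=0x58 x3=0x11  N=0 Z=0
after  1: x0=0x58 x1=0xe0 x2=0x58 x3=0x10  N=0 Z=0
after  2: x0=0xb8 x1=0xe0 x2=0x58 x3=0x10  N=1 Z=0
after  3: x0=0xb8 x1=0xe0 x2=0x58 x3=0x78  N=0 Z=0
after  4: x0=0xb8 x1=0xe0 x2=0x58 x3=0x98  N=1 Z=0
after  5: x0=0xb8 x1=0xe0 x2=0x58 x3=0x78  N=0 Z=0
after  6: x0=0xb8 x1=0xe0 x2=0xe0 x3=0x78  N=1 Z=0
after  7: x0=0xb8 x1=0xa0 x2=0xe0 x3=0x78  N=1 Z=0
-- IRQ taken; context saved, return-PC = 8 --
mismatch: x0: reported 0xf8 vs actual 0xb8

BAD = x0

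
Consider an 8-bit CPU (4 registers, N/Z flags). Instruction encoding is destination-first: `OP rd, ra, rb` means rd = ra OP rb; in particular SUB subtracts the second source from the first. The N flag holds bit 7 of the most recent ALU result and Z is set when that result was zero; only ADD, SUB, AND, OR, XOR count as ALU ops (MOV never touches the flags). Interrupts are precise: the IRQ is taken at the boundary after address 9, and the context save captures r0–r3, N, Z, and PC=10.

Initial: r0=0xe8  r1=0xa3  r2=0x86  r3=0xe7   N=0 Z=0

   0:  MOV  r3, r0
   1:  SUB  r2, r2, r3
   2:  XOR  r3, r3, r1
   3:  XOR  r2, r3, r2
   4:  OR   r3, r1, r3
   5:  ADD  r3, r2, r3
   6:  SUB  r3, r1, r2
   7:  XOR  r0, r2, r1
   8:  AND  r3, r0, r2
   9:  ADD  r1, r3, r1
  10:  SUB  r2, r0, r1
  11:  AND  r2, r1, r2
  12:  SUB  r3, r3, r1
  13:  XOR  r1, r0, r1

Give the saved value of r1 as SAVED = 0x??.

after  0: r0=0xe8 r1=0xa3 r2=0x86 r3=0xe8  N=0 Z=0
after  1: r0=0xe8 r1=0xa3 r2=0x9e r3=0xe8  N=1 Z=0
after  2: r0=0xe8 r1=0xa3 r2=0x9e r3=0x4b  N=0 Z=0
after  3: r0=0xe8 r1=0xa3 r2=0xd5 r3=0x4b  N=1 Z=0
after  4: r0=0xe8 r1=0xa3 r2=0xd5 r3=0xeb  N=1 Z=0
after  5: r0=0xe8 r1=0xa3 r2=0xd5 r3=0xc0  N=1 Z=0
after  6: r0=0xe8 r1=0xa3 r2=0xd5 r3=0xce  N=1 Z=0
after  7: r0=0x76 r1=0xa3 r2=0xd5 r3=0xce  N=0 Z=0
after  8: r0=0x76 r1=0xa3 r2=0xd5 r3=0x54  N=0 Z=0
after  9: r0=0x76 r1=0xf7 r2=0xd5 r3=0x54  N=1 Z=0
-- IRQ taken; context saved, return-PC = 10 --

SAVED = 0xf7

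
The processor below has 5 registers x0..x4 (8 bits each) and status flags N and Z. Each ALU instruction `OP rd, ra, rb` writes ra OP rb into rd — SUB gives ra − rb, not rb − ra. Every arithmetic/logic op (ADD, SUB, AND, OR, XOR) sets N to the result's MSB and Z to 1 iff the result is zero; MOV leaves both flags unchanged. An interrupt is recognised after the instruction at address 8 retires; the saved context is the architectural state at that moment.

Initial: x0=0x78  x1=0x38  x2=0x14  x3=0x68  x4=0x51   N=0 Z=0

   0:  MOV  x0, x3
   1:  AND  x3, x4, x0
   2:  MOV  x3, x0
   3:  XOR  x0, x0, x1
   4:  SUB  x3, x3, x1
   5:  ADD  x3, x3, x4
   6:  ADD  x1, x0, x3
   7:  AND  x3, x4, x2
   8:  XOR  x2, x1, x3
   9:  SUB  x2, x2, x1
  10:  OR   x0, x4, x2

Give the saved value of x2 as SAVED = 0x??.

after  0: x0=0x68 x1=0x38 x2=0x14 x3=0x68 x4=0x51  N=0 Z=0
after  1: x0=0x68 x1=0x38 x2=0x14 x3=0x40 x4=0x51  N=0 Z=0
after  2: x0=0x68 x1=0x38 x2=0x14 x3=0x68 x4=0x51  N=0 Z=0
after  3: x0=0x50 x1=0x38 x2=0x14 x3=0x68 x4=0x51  N=0 Z=0
after  4: x0=0x50 x1=0x38 x2=0x14 x3=0x30 x4=0x51  N=0 Z=0
after  5: x0=0x50 x1=0x38 x2=0x14 x3=0x81 x4=0x51  N=1 Z=0
after  6: x0=0x50 x1=0xd1 x2=0x14 x3=0x81 x4=0x51  N=1 Z=0
after  7: x0=0x50 x1=0xd1 x2=0x14 x3=0x10 x4=0x51  N=0 Z=0
after  8: x0=0x50 x1=0xd1 x2=0xc1 x3=0x10 x4=0x51  N=1 Z=0
-- IRQ taken; context saved, return-PC = 9 --

SAVED = 0xc1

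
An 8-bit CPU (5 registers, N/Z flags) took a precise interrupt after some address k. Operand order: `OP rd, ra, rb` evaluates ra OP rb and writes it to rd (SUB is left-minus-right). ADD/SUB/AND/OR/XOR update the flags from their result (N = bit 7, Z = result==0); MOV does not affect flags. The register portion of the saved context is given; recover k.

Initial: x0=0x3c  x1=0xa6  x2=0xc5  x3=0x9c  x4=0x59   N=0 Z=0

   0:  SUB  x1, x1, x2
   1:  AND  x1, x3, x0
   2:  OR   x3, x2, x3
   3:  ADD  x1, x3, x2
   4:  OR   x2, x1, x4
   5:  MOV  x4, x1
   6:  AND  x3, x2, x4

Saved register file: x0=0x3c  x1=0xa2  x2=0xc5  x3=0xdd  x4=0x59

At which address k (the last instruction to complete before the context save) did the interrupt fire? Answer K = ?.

after  0: x0=0x3c x1=0xe1 x2=0xc5 x3=0x9c x4=0x59  N=1 Z=0
after  1: x0=0x3c x1=0x1c x2=0xc5 x3=0x9c x4=0x59  N=0 Z=0
after  2: x0=0x3c x1=0x1c x2=0xc5 x3=0xdd x4=0x59  N=1 Z=0
after  3: x0=0x3c x1=0xa2 x2=0xc5 x3=0xdd x4=0x59  N=1 Z=0
-- IRQ taken; context saved, return-PC = 4 --

K = 3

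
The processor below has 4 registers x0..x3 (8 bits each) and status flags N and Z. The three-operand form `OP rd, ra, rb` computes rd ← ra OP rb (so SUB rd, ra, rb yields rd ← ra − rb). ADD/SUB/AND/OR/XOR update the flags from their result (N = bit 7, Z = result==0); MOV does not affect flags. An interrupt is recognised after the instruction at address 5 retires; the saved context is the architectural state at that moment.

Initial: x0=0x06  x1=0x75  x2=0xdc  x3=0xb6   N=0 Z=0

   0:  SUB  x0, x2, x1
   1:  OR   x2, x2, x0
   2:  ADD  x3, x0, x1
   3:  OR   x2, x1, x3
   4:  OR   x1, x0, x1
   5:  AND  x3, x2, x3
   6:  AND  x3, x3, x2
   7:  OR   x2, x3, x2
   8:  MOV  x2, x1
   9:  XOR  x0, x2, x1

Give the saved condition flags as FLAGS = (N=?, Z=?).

after  0: x0=0x67 x1=0x75 x2=0xdc x3=0xb6  N=0 Z=0
after  1: x0=0x67 x1=0x75 x2=0xff x3=0xb6  N=1 Z=0
after  2: x0=0x67 x1=0x75 x2=0xff x3=0xdc  N=1 Z=0
after  3: x0=0x67 x1=0x75 x2=0xfd x3=0xdc  N=1 Z=0
after  4: x0=0x67 x1=0x77 x2=0xfd x3=0xdc  N=0 Z=0
after  5: x0=0x67 x1=0x77 x2=0xfd x3=0xdc  N=1 Z=0
-- IRQ taken; context saved, return-PC = 6 --

FLAGS = (N=1, Z=0)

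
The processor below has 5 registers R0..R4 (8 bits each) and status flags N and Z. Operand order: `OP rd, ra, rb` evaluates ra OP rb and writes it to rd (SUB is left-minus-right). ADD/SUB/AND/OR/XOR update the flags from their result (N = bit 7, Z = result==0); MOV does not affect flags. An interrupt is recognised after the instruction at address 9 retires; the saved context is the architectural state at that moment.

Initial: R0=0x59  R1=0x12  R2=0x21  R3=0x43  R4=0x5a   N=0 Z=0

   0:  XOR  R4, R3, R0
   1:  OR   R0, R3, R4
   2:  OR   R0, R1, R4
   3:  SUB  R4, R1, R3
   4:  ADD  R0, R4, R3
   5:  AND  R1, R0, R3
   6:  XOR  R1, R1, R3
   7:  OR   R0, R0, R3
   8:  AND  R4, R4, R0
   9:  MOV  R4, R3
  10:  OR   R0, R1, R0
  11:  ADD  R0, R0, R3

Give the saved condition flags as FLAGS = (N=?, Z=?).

FLAGS = (N=0, Z=0)

after  0: R0=0x59 R1=0x12 R2=0x21 R3=0x43 R4=0x1a  N=0 Z=0
after  1: R0=0x5b R1=0x12 R2=0x21 R3=0x43 R4=0x1a  N=0 Z=0
after  2: R0=0x1a R1=0x12 R2=0x21 R3=0x43 R4=0x1a  N=0 Z=0
after  3: R0=0x1a R1=0x12 R2=0x21 R3=0x43 R4=0xcf  N=1 Z=0
after  4: R0=0x12 R1=0x12 R2=0x21 R3=0x43 R4=0xcf  N=0 Z=0
after  5: R0=0x12 R1=0x02 R2=0x21 R3=0x43 R4=0xcf  N=0 Z=0
after  6: R0=0x12 R1=0x41 R2=0x21 R3=0x43 R4=0xcf  N=0 Z=0
after  7: R0=0x53 R1=0x41 R2=0x21 R3=0x43 R4=0xcf  N=0 Z=0
after  8: R0=0x53 R1=0x41 R2=0x21 R3=0x43 R4=0x43  N=0 Z=0
after  9: R0=0x53 R1=0x41 R2=0x21 R3=0x43 R4=0x43  N=0 Z=0
-- IRQ taken; context saved, return-PC = 10 --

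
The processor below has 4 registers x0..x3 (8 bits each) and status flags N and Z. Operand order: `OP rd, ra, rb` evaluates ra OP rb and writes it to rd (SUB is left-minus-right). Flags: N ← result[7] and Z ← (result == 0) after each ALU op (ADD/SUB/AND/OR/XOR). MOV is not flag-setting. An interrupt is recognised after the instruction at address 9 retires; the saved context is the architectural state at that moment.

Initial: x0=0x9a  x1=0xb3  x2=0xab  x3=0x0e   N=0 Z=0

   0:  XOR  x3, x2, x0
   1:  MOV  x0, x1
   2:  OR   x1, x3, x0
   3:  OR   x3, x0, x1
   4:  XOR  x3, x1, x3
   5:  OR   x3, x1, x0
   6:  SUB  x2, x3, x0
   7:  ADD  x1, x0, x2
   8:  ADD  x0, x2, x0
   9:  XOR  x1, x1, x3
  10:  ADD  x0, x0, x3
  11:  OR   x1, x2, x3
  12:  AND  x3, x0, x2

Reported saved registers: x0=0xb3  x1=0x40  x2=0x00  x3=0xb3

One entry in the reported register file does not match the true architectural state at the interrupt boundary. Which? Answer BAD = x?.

BAD = x1

after  0: x0=0x9a x1=0xb3 x2=0xab x3=0x31  N=0 Z=0
after  1: x0=0xb3 x1=0xb3 x2=0xab x3=0x31  N=0 Z=0
after  2: x0=0xb3 x1=0xb3 x2=0xab x3=0x31  N=1 Z=0
after  3: x0=0xb3 x1=0xb3 x2=0xab x3=0xb3  N=1 Z=0
after  4: x0=0xb3 x1=0xb3 x2=0xab x3=0x00  N=0 Z=1
after  5: x0=0xb3 x1=0xb3 x2=0xab x3=0xb3  N=1 Z=0
after  6: x0=0xb3 x1=0xb3 x2=0x00 x3=0xb3  N=0 Z=1
after  7: x0=0xb3 x1=0xb3 x2=0x00 x3=0xb3  N=1 Z=0
after  8: x0=0xb3 x1=0xb3 x2=0x00 x3=0xb3  N=1 Z=0
after  9: x0=0xb3 x1=0x00 x2=0x00 x3=0xb3  N=0 Z=1
-- IRQ taken; context saved, return-PC = 10 --
mismatch: x1: reported 0x40 vs actual 0x00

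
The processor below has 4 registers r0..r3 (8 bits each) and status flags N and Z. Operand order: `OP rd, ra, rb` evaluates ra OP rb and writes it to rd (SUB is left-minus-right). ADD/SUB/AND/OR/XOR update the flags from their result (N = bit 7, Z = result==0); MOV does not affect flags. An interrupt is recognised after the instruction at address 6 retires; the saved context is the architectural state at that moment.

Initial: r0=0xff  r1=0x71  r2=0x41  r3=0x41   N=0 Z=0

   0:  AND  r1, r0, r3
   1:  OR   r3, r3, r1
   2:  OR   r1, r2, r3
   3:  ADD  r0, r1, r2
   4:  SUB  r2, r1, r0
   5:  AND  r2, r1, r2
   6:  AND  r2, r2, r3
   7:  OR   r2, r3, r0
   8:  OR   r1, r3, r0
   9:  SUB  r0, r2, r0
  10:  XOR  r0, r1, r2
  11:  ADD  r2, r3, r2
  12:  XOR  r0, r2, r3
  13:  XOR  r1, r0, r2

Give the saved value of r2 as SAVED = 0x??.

after  0: r0=0xff r1=0x41 r2=0x41 r3=0x41  N=0 Z=0
after  1: r0=0xff r1=0x41 r2=0x41 r3=0x41  N=0 Z=0
after  2: r0=0xff r1=0x41 r2=0x41 r3=0x41  N=0 Z=0
after  3: r0=0x82 r1=0x41 r2=0x41 r3=0x41  N=1 Z=0
after  4: r0=0x82 r1=0x41 r2=0xbf r3=0x41  N=1 Z=0
after  5: r0=0x82 r1=0x41 r2=0x01 r3=0x41  N=0 Z=0
after  6: r0=0x82 r1=0x41 r2=0x01 r3=0x41  N=0 Z=0
-- IRQ taken; context saved, return-PC = 7 --

SAVED = 0x01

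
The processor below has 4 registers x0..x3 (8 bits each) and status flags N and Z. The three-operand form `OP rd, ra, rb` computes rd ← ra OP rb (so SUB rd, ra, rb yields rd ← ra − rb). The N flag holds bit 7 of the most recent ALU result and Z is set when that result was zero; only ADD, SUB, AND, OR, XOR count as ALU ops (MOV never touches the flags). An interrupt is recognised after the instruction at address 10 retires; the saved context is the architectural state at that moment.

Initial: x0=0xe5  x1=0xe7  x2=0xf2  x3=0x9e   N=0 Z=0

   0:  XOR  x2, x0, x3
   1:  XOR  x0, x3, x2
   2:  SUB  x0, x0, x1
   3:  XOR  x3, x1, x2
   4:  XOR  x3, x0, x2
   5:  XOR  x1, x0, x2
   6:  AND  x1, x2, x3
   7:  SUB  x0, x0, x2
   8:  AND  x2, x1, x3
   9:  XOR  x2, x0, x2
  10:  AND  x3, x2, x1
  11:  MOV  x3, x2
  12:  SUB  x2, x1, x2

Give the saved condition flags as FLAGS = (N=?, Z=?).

FLAGS = (N=0, Z=1)

after  0: x0=0xe5 x1=0xe7 x2=0x7b x3=0x9e  N=0 Z=0
after  1: x0=0xe5 x1=0xe7 x2=0x7b x3=0x9e  N=1 Z=0
after  2: x0=0xfe x1=0xe7 x2=0x7b x3=0x9e  N=1 Z=0
after  3: x0=0xfe x1=0xe7 x2=0x7b x3=0x9c  N=1 Z=0
after  4: x0=0xfe x1=0xe7 x2=0x7b x3=0x85  N=1 Z=0
after  5: x0=0xfe x1=0x85 x2=0x7b x3=0x85  N=1 Z=0
after  6: x0=0xfe x1=0x01 x2=0x7b x3=0x85  N=0 Z=0
after  7: x0=0x83 x1=0x01 x2=0x7b x3=0x85  N=1 Z=0
after  8: x0=0x83 x1=0x01 x2=0x01 x3=0x85  N=0 Z=0
after  9: x0=0x83 x1=0x01 x2=0x82 x3=0x85  N=1 Z=0
after 10: x0=0x83 x1=0x01 x2=0x82 x3=0x00  N=0 Z=1
-- IRQ taken; context saved, return-PC = 11 --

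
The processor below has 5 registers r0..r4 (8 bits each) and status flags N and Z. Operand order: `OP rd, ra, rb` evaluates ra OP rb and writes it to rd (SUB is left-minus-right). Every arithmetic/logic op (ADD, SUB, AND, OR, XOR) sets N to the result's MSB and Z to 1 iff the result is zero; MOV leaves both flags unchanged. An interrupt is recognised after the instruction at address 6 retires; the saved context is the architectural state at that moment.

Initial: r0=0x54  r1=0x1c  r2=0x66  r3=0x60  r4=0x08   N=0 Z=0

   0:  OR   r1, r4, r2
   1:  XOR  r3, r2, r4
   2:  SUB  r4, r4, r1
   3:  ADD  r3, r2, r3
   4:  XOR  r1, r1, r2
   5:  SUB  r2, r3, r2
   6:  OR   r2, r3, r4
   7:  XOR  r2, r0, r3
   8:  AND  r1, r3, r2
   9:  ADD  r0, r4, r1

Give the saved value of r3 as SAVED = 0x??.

SAVED = 0xd4

after  0: r0=0x54 r1=0x6e r2=0x66 r3=0x60 r4=0x08  N=0 Z=0
after  1: r0=0x54 r1=0x6e r2=0x66 r3=0x6e r4=0x08  N=0 Z=0
after  2: r0=0x54 r1=0x6e r2=0x66 r3=0x6e r4=0x9a  N=1 Z=0
after  3: r0=0x54 r1=0x6e r2=0x66 r3=0xd4 r4=0x9a  N=1 Z=0
after  4: r0=0x54 r1=0x08 r2=0x66 r3=0xd4 r4=0x9a  N=0 Z=0
after  5: r0=0x54 r1=0x08 r2=0x6e r3=0xd4 r4=0x9a  N=0 Z=0
after  6: r0=0x54 r1=0x08 r2=0xde r3=0xd4 r4=0x9a  N=1 Z=0
-- IRQ taken; context saved, return-PC = 7 --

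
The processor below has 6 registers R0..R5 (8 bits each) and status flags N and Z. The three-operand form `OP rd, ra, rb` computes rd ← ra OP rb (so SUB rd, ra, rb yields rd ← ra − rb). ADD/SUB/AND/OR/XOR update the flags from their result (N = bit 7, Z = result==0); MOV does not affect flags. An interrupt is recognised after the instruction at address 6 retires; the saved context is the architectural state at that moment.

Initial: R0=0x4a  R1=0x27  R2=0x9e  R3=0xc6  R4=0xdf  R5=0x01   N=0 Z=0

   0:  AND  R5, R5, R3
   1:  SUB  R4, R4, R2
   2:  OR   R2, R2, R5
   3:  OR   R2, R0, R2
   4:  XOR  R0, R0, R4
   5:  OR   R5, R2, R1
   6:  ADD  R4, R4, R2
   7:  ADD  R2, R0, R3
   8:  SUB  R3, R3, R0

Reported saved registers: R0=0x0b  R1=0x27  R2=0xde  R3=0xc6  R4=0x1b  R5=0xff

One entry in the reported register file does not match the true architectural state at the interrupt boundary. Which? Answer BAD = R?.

after  0: R0=0x4a R1=0x27 R2=0x9e R3=0xc6 R4=0xdf R5=0x00  N=0 Z=1
after  1: R0=0x4a R1=0x27 R2=0x9e R3=0xc6 R4=0x41 R5=0x00  N=0 Z=0
after  2: R0=0x4a R1=0x27 R2=0x9e R3=0xc6 R4=0x41 R5=0x00  N=1 Z=0
after  3: R0=0x4a R1=0x27 R2=0xde R3=0xc6 R4=0x41 R5=0x00  N=1 Z=0
after  4: R0=0x0b R1=0x27 R2=0xde R3=0xc6 R4=0x41 R5=0x00  N=0 Z=0
after  5: R0=0x0b R1=0x27 R2=0xde R3=0xc6 R4=0x41 R5=0xff  N=1 Z=0
after  6: R0=0x0b R1=0x27 R2=0xde R3=0xc6 R4=0x1f R5=0xff  N=0 Z=0
-- IRQ taken; context saved, return-PC = 7 --
mismatch: R4: reported 0x1b vs actual 0x1f

BAD = R4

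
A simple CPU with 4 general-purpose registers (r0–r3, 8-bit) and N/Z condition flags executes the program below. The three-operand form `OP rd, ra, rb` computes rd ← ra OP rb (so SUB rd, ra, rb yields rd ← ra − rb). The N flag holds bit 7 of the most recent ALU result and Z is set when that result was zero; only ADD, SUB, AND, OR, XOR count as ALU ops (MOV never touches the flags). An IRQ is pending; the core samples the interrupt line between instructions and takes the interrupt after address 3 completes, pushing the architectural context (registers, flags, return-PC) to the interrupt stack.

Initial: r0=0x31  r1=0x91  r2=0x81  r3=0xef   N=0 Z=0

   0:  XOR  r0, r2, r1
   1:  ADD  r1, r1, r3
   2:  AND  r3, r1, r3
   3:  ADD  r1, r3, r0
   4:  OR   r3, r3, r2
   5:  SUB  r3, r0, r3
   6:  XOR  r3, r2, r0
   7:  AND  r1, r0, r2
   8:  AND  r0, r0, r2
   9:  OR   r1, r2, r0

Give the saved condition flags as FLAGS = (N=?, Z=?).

FLAGS = (N=1, Z=0)

after  0: r0=0x10 r1=0x91 r2=0x81 r3=0xef  N=0 Z=0
after  1: r0=0x10 r1=0x80 r2=0x81 r3=0xef  N=1 Z=0
after  2: r0=0x10 r1=0x80 r2=0x81 r3=0x80  N=1 Z=0
after  3: r0=0x10 r1=0x90 r2=0x81 r3=0x80  N=1 Z=0
-- IRQ taken; context saved, return-PC = 4 --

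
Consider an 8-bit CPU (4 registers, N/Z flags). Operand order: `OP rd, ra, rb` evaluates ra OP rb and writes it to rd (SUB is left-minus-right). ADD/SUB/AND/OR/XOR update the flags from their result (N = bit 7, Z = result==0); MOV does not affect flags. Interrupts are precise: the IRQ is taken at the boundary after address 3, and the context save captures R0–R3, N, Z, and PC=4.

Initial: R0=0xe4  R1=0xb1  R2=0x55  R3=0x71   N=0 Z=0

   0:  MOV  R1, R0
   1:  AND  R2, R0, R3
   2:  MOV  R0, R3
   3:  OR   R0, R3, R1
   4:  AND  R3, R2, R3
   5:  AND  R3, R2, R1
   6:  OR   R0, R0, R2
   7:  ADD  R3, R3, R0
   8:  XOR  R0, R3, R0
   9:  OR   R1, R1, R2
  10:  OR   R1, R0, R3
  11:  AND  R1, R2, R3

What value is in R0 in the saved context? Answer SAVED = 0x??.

after  0: R0=0xe4 R1=0xe4 R2=0x55 R3=0x71  N=0 Z=0
after  1: R0=0xe4 R1=0xe4 R2=0x60 R3=0x71  N=0 Z=0
after  2: R0=0x71 R1=0xe4 R2=0x60 R3=0x71  N=0 Z=0
after  3: R0=0xf5 R1=0xe4 R2=0x60 R3=0x71  N=1 Z=0
-- IRQ taken; context saved, return-PC = 4 --

SAVED = 0xf5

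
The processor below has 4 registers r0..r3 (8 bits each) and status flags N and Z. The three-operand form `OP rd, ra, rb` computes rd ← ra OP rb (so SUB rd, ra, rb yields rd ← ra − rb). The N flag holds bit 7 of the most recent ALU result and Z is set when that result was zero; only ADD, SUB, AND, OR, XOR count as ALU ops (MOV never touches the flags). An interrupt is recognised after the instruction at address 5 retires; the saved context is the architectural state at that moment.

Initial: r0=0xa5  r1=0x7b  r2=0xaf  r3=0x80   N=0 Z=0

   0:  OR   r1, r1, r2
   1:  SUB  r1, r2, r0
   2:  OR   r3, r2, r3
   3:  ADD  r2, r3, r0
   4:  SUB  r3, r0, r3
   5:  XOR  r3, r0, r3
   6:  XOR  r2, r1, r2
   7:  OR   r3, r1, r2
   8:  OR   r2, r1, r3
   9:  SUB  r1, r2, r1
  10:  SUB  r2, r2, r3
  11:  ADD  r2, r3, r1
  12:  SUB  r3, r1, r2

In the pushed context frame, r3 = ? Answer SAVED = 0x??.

after  0: r0=0xa5 r1=0xff r2=0xaf r3=0x80  N=1 Z=0
after  1: r0=0xa5 r1=0x0a r2=0xaf r3=0x80  N=0 Z=0
after  2: r0=0xa5 r1=0x0a r2=0xaf r3=0xaf  N=1 Z=0
after  3: r0=0xa5 r1=0x0a r2=0x54 r3=0xaf  N=0 Z=0
after  4: r0=0xa5 r1=0x0a r2=0x54 r3=0xf6  N=1 Z=0
after  5: r0=0xa5 r1=0x0a r2=0x54 r3=0x53  N=0 Z=0
-- IRQ taken; context saved, return-PC = 6 --

SAVED = 0x53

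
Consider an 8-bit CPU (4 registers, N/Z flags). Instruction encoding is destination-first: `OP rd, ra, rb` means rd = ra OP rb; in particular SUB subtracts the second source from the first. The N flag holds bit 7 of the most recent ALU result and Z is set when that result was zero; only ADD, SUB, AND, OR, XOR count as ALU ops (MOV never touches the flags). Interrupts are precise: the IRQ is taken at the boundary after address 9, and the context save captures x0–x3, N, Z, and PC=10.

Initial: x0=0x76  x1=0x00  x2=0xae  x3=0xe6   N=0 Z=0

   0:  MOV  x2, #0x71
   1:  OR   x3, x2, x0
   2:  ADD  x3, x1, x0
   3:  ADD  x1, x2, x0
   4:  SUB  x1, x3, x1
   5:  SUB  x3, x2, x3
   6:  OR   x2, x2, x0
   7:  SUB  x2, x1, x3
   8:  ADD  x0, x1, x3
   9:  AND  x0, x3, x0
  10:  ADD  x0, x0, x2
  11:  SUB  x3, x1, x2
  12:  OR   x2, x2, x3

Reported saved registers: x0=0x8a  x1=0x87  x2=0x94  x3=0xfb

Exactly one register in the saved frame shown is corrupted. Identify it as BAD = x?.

after  0: x0=0x76 x1=0x00 x2=0x71 x3=0xe6  N=0 Z=0
after  1: x0=0x76 x1=0x00 x2=0x71 x3=0x77  N=0 Z=0
after  2: x0=0x76 x1=0x00 x2=0x71 x3=0x76  N=0 Z=0
after  3: x0=0x76 x1=0xe7 x2=0x71 x3=0x76  N=1 Z=0
after  4: x0=0x76 x1=0x8f x2=0x71 x3=0x76  N=1 Z=0
after  5: x0=0x76 x1=0x8f x2=0x71 x3=0xfb  N=1 Z=0
after  6: x0=0x76 x1=0x8f x2=0x77 x3=0xfb  N=0 Z=0
after  7: x0=0x76 x1=0x8f x2=0x94 x3=0xfb  N=1 Z=0
after  8: x0=0x8a x1=0x8f x2=0x94 x3=0xfb  N=1 Z=0
after  9: x0=0x8a x1=0x8f x2=0x94 x3=0xfb  N=1 Z=0
-- IRQ taken; context saved, return-PC = 10 --
mismatch: x1: reported 0x87 vs actual 0x8f

BAD = x1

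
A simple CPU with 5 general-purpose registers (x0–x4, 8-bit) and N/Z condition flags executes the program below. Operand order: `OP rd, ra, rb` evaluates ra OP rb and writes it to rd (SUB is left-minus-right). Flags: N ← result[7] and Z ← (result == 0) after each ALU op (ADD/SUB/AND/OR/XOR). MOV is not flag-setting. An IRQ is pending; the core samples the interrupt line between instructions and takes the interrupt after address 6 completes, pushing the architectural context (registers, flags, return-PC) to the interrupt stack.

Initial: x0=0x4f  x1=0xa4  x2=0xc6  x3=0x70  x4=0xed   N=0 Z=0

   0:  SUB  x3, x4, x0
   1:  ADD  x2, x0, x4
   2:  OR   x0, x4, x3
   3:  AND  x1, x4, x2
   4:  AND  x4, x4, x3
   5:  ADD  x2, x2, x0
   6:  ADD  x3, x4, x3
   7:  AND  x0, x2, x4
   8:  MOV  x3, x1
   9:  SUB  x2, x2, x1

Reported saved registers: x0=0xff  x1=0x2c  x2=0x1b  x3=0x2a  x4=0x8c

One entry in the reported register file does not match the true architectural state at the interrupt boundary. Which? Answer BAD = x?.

after  0: x0=0x4f x1=0xa4 x2=0xc6 x3=0x9e x4=0xed  N=1 Z=0
after  1: x0=0x4f x1=0xa4 x2=0x3c x3=0x9e x4=0xed  N=0 Z=0
after  2: x0=0xff x1=0xa4 x2=0x3c x3=0x9e x4=0xed  N=1 Z=0
after  3: x0=0xff x1=0x2c x2=0x3c x3=0x9e x4=0xed  N=0 Z=0
after  4: x0=0xff x1=0x2c x2=0x3c x3=0x9e x4=0x8c  N=1 Z=0
after  5: x0=0xff x1=0x2c x2=0x3b x3=0x9e x4=0x8c  N=0 Z=0
after  6: x0=0xff x1=0x2c x2=0x3b x3=0x2a x4=0x8c  N=0 Z=0
-- IRQ taken; context saved, return-PC = 7 --
mismatch: x2: reported 0x1b vs actual 0x3b

BAD = x2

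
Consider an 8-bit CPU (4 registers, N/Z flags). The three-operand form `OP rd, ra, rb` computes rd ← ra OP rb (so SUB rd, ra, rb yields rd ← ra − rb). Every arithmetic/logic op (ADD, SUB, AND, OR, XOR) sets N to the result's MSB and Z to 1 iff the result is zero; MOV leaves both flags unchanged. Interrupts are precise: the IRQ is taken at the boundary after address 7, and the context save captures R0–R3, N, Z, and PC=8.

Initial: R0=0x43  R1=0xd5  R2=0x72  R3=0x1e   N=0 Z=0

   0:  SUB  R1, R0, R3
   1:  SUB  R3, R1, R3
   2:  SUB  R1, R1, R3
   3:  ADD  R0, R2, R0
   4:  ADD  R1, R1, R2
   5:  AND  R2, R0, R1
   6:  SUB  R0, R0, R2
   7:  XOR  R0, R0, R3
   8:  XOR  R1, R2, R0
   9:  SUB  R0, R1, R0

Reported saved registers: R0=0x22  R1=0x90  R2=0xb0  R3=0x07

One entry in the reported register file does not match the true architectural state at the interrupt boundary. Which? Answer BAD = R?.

BAD = R2

after  0: R0=0x43 R1=0x25 R2=0x72 R3=0x1e  N=0 Z=0
after  1: R0=0x43 R1=0x25 R2=0x72 R3=0x07  N=0 Z=0
after  2: R0=0x43 R1=0x1e R2=0x72 R3=0x07  N=0 Z=0
after  3: R0=0xb5 R1=0x1e R2=0x72 R3=0x07  N=1 Z=0
after  4: R0=0xb5 R1=0x90 R2=0x72 R3=0x07  N=1 Z=0
after  5: R0=0xb5 R1=0x90 R2=0x90 R3=0x07  N=1 Z=0
after  6: R0=0x25 R1=0x90 R2=0x90 R3=0x07  N=0 Z=0
after  7: R0=0x22 R1=0x90 R2=0x90 R3=0x07  N=0 Z=0
-- IRQ taken; context saved, return-PC = 8 --
mismatch: R2: reported 0xb0 vs actual 0x90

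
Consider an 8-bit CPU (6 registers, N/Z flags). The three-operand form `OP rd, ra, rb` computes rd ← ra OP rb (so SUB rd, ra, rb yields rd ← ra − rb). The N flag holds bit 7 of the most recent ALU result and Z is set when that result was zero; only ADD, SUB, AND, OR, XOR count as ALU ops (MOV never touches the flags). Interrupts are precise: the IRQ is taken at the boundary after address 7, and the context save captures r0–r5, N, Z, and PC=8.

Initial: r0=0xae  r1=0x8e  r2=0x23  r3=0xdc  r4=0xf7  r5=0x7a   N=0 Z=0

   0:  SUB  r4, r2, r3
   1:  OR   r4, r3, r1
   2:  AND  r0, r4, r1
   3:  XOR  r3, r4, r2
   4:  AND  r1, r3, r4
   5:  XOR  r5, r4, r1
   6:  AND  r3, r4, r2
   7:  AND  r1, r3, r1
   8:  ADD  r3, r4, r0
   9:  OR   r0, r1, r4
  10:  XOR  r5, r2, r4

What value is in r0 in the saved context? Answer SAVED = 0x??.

SAVED = 0x8e

after  0: r0=0xae r1=0x8e r2=0x23 r3=0xdc r4=0x47 r5=0x7a  N=0 Z=0
after  1: r0=0xae r1=0x8e r2=0x23 r3=0xdc r4=0xde r5=0x7a  N=1 Z=0
after  2: r0=0x8e r1=0x8e r2=0x23 r3=0xdc r4=0xde r5=0x7a  N=1 Z=0
after  3: r0=0x8e r1=0x8e r2=0x23 r3=0xfd r4=0xde r5=0x7a  N=1 Z=0
after  4: r0=0x8e r1=0xdc r2=0x23 r3=0xfd r4=0xde r5=0x7a  N=1 Z=0
after  5: r0=0x8e r1=0xdc r2=0x23 r3=0xfd r4=0xde r5=0x02  N=0 Z=0
after  6: r0=0x8e r1=0xdc r2=0x23 r3=0x02 r4=0xde r5=0x02  N=0 Z=0
after  7: r0=0x8e r1=0x00 r2=0x23 r3=0x02 r4=0xde r5=0x02  N=0 Z=1
-- IRQ taken; context saved, return-PC = 8 --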